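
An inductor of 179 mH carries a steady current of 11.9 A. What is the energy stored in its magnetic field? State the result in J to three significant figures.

U ≈ 12.7 J

Stored magnetic energy: U = ½LI².
U = ½(0.179 H)(11.9 A)² = 12.67 J.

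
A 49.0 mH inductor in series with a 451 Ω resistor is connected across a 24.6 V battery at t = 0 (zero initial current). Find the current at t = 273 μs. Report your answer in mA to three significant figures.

τ = L/R = 4.900×10^-2/451 = 1.086×10^-4 s; final current I_∞ = ε/R = 24.6/451 = 5.4545×10^-2 A.
I(t) = I_∞(1 − e^(−t/τ)) with t/τ = 2.513.
I = (5.4545×10^-2)(1 − e^(−2.513)) = 5.012×10^-2 A.

I ≈ 50.1 mA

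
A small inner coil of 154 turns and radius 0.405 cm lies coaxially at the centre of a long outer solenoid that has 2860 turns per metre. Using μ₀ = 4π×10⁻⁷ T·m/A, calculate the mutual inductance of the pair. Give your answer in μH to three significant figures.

The outer solenoid produces a uniform field B₁ = μ₀n₁I₁ across the inner coil,
so the flux linkage is N₂Φ = N₂B₁A₂ = μ₀n₁N₂A₂·I₁, giving M = μ₀n₁N₂A₂.
A₂ = πr² = π(4.050×10^-3 m)² = 5.153×10^-5 m².
M = (4π×10⁻⁷)(2860)(154)(5.153×10^-5) = 2.852×10^-5 H.

M ≈ 28.5 μH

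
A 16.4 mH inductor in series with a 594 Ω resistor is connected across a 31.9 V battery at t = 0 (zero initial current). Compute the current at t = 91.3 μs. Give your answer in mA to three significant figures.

I ≈ 51.7 mA

τ = L/R = 1.640×10^-2/594 = 2.761×10^-5 s; final current I_∞ = ε/R = 31.9/594 = 5.370×10^-2 A.
I(t) = I_∞(1 − e^(−t/τ)) with t/τ = 3.307.
I = (5.370×10^-2)(1 − e^(−3.307)) = 5.174×10^-2 A.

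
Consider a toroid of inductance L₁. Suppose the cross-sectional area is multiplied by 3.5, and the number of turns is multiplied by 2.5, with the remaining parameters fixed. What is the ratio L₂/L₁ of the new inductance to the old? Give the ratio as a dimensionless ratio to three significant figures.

L₂/L₁ = 21.9

For a toroid, L ∝ μᵣN²A/R.
L₂/L₁ = (3.5) × (2.5)^2 = 21.9.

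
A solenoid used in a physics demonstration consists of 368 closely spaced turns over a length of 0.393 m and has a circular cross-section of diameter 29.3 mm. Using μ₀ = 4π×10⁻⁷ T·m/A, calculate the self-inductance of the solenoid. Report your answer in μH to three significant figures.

L ≈ 292 μH

A = π(d/2)² = π(1.465×10^-2 m)² = 6.743×10^-4 m².
For a long solenoid, L = μ₀N²A/ℓ.
L = (4π×10⁻⁷)(368)²(6.743×10^-4)/(0.393 m) = 2.920×10^-4 H.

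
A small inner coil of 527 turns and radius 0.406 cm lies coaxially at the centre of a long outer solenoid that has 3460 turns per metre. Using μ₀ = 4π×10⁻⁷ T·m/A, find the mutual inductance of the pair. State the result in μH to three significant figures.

The outer solenoid produces a uniform field B₁ = μ₀n₁I₁ across the inner coil,
so the flux linkage is N₂Φ = N₂B₁A₂ = μ₀n₁N₂A₂·I₁, giving M = μ₀n₁N₂A₂.
A₂ = πr² = π(4.060×10^-3 m)² = 5.178×10^-5 m².
M = (4π×10⁻⁷)(3460)(527)(5.178×10^-5) = 1.187×10^-4 H.

M ≈ 119 μH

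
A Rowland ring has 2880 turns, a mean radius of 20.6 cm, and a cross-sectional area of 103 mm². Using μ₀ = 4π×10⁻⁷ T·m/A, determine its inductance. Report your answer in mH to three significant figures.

L ≈ 0.829 mH

For a thin toroid, L = μ₀N²A/(2πR).
L = (4π×10⁻⁷)(2880)²(1.030×10^-4) / (2π×0.206 m) = 8.294×10^-4 H.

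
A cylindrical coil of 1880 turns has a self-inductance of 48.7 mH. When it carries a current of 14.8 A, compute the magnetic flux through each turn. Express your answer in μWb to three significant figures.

Φ_B ≈ 383 μWb

From L = NΦ_B/I, the flux per turn is Φ_B = LI/N.
Φ_B = (4.870×10^-2 H)(14.8 A)/1880 = 3.834×10^-4 Wb.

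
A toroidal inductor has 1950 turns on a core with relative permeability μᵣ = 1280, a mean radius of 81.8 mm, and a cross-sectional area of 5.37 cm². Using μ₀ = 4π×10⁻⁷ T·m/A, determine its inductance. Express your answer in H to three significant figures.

L ≈ 6.39 H

For a thin toroid, L = μ₀μᵣN²A/(2πR).
L = (4π×10⁻⁷)(1280)(1950)²(5.370×10^-4) / (2π×8.180×10^-2 m) = 6.39 H.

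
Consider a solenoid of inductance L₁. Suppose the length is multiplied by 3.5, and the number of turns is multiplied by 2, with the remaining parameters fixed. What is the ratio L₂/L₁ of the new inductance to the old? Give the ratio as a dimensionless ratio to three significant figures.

L₂/L₁ = 1.14

For a solenoid, L ∝ μᵣN²A/ℓ.
L₂/L₁ = (3.5)^-1 × (2)^2 = 1.14.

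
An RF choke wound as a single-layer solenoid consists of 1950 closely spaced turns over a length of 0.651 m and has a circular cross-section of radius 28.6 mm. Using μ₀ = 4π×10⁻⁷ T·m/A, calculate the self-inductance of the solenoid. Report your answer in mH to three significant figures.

L ≈ 18.9 mH

A = πr² = π(2.860×10^-2 m)² = 2.570×10^-3 m².
For a long solenoid, L = μ₀N²A/ℓ.
L = (4π×10⁻⁷)(1950)²(2.570×10^-3)/(0.651 m) = 1.886×10^-2 H.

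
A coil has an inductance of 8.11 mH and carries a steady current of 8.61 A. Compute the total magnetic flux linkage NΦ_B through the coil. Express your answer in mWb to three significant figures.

NΦ_B ≈ 69.8 mWb

From L = NΦ_B/I, the flux linkage is NΦ_B = LI.
NΦ_B = (8.110×10^-3 H)(8.61 A) = 6.983×10^-2 Wb.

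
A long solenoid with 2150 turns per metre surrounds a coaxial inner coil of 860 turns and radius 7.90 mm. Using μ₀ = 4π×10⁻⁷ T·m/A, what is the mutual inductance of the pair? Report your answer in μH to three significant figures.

The outer solenoid produces a uniform field B₁ = μ₀n₁I₁ across the inner coil,
so the flux linkage is N₂Φ = N₂B₁A₂ = μ₀n₁N₂A₂·I₁, giving M = μ₀n₁N₂A₂.
A₂ = πr² = π(7.900×10^-3 m)² = 1.961×10^-4 m².
M = (4π×10⁻⁷)(2150)(860)(1.961×10^-4) = 4.556×10^-4 H.

M ≈ 456 μH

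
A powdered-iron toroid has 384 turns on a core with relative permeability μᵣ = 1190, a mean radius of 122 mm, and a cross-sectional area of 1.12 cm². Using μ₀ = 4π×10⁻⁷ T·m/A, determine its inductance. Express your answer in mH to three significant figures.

L ≈ 32.2 mH

For a thin toroid, L = μ₀μᵣN²A/(2πR).
L = (4π×10⁻⁷)(1190)(384)²(1.120×10^-4) / (2π×0.122 m) = 3.222×10^-2 H.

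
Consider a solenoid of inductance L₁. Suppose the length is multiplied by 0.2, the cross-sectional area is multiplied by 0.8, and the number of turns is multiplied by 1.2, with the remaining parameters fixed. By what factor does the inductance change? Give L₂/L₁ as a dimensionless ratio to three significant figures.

L₂/L₁ = 5.76

For a solenoid, L ∝ μᵣN²A/ℓ.
L₂/L₁ = (0.2)^-1 × (0.8) × (1.2)^2 = 5.76.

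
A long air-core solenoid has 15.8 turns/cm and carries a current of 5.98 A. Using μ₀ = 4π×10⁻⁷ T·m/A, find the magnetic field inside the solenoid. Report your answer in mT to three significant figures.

B ≈ 11.9 mT

Inside a long solenoid, B = μ₀nI.
B = (4π×10⁻⁷)(1.580×10^3 m⁻¹)(5.98 A) = 1.187×10^-2 T.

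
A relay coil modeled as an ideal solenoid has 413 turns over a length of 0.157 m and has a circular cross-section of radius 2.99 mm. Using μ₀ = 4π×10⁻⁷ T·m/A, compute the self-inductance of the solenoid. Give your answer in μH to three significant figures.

L ≈ 38.3 μH

A = πr² = π(2.990×10^-3 m)² = 2.809×10^-5 m².
For a long solenoid, L = μ₀N²A/ℓ.
L = (4π×10⁻⁷)(413)²(2.809×10^-5)/(0.157 m) = 3.834×10^-5 H.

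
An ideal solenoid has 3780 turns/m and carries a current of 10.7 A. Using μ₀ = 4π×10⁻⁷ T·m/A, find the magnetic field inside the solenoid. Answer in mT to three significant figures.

B ≈ 50.8 mT

Inside a long solenoid, B = μ₀nI.
B = (4π×10⁻⁷)(3.780×10^3 m⁻¹)(10.7 A) = 5.083×10^-2 T.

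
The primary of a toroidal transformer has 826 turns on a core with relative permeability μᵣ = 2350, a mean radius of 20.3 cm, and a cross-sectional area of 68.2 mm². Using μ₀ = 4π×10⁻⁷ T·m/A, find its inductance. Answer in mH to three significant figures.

L ≈ 108 mH

For a thin toroid, L = μ₀μᵣN²A/(2πR).
L = (4π×10⁻⁷)(2350)(826)²(6.820×10^-5) / (2π×0.203 m) = 0.1077 H.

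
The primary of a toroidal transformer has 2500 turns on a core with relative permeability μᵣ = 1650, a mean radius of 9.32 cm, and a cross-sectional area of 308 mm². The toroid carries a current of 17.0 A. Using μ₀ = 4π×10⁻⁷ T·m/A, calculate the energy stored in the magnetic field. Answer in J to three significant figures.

U ≈ 985 J

L = μ₀μᵣN²A/(2πR) = (4π×10⁻⁷)(1650)(2500)²(3.080×10^-4)/(2π×9.320×10^-2) = 6.816 H.
U = ½LI² = ½(6.816)(17.0)² = 984.9 J.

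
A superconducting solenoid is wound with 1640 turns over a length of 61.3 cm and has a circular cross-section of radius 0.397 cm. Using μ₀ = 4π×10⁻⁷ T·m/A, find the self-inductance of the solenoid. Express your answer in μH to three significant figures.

L ≈ 273 μH

A = πr² = π(3.970×10^-3 m)² = 4.951×10^-5 m².
For a long solenoid, L = μ₀N²A/ℓ.
L = (4π×10⁻⁷)(1640)²(4.951×10^-5)/(0.613 m) = 2.730×10^-4 H.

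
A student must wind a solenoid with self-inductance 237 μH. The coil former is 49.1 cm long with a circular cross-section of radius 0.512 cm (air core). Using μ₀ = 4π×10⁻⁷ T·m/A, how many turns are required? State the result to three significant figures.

N ≈ 1060 turns

A = πr² = π(5.120×10^-3 m)² = 8.235×10^-5 m².
From L = μ₀N²A/ℓ, N = √(Lℓ / (μ₀A)).
N = √[(2.370×10^-4)(0.491) / ((4π×10⁻⁷)×8.235×10^-5)] = √(1.124×10^6) ≈ 1060.4.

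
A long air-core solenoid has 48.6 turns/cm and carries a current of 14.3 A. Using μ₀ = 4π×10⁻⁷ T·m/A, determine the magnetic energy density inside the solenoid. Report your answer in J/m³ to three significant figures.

u ≈ 3030 J/m³

B = μ₀nI = (4π×10⁻⁷)(4.860×10^3)(14.3) = 8.733×10^-2 T.
u = B²/(2μ₀) = (8.733×10^-2)²/(2×4π×10⁻⁷) = 3.0348×10^3 J/m³.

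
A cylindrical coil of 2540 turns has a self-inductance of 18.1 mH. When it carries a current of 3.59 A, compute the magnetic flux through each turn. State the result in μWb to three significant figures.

Φ_B ≈ 25.6 μWb

From L = NΦ_B/I, the flux per turn is Φ_B = LI/N.
Φ_B = (1.810×10^-2 H)(3.59 A)/2540 = 2.558×10^-5 Wb.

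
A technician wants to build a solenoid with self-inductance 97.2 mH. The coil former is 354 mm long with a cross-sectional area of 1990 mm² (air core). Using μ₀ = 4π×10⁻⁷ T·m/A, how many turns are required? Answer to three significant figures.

A = 1990 mm² = 1.990×10^-3 m².
From L = μ₀N²A/ℓ, N = √(Lℓ / (μ₀A)).
N = √[(9.720×10^-2)(0.354) / ((4π×10⁻⁷)×1.990×10^-3)] = √(1.376×10^7) ≈ 3709.4.

N ≈ 3710 turns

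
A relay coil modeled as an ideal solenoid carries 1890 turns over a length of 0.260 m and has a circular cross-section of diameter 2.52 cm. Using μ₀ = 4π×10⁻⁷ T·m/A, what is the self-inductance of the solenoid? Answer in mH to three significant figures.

L ≈ 8.61 mH

A = π(d/2)² = π(1.260×10^-2 m)² = 4.988×10^-4 m².
For a long solenoid, L = μ₀N²A/ℓ.
L = (4π×10⁻⁷)(1890)²(4.988×10^-4)/(0.26 m) = 8.611×10^-3 H.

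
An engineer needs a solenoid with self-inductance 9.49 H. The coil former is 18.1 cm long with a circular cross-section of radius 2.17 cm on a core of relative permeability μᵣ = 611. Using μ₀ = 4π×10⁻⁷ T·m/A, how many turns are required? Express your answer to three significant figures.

N ≈ 1230 turns

A = πr² = π(2.170×10^-2 m)² = 1.479×10^-3 m².
From L = μ₀μᵣN²A/ℓ, N = √(Lℓ / (μ₀μᵣA)).
N = √[(9.49)(0.181) / ((4π×10⁻⁷)(611)×1.479×10^-3)] = √(1.512×10^6) ≈ 1229.7.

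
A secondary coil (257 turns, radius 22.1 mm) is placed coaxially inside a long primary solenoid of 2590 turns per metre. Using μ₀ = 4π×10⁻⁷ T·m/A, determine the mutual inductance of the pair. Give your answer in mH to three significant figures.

M ≈ 1.28 mH

The outer solenoid produces a uniform field B₁ = μ₀n₁I₁ across the inner coil,
so the flux linkage is N₂Φ = N₂B₁A₂ = μ₀n₁N₂A₂·I₁, giving M = μ₀n₁N₂A₂.
A₂ = πr² = π(2.210×10^-2 m)² = 1.534×10^-3 m².
M = (4π×10⁻⁷)(2590)(257)(1.534×10^-3) = 1.283×10^-3 H.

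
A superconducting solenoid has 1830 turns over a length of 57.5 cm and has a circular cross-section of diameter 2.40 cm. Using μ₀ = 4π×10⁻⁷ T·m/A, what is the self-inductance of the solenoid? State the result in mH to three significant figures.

A = π(d/2)² = π(1.200×10^-2 m)² = 4.524×10^-4 m².
For a long solenoid, L = μ₀N²A/ℓ.
L = (4π×10⁻⁷)(1830)²(4.524×10^-4)/(0.575 m) = 3.311×10^-3 H.

L ≈ 3.31 mH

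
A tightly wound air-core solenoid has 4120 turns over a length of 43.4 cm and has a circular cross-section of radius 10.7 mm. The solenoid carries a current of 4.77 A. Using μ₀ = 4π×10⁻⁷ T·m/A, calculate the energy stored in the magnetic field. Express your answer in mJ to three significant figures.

U ≈ 201 mJ

A = πr² = π(1.070×10^-2 m)² = 3.597×10^-4 m².
L = μ₀N²A/ℓ = (4π×10⁻⁷)(4120)²(3.597×10^-4)/(0.434) = 1.768×10^-2 H.
U = ½LI² = ½(1.768×10^-2)(4.77)² = 0.2011 J.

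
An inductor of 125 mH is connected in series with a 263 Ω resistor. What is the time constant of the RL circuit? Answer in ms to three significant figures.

τ = L/R = (0.125 H)/(263 Ω) = 4.753×10^-4 s.

τ ≈ 0.475 ms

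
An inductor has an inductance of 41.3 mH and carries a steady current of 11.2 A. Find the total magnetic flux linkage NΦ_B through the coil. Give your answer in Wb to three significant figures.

From L = NΦ_B/I, the flux linkage is NΦ_B = LI.
NΦ_B = (4.130×10^-2 H)(11.2 A) = 0.4626 Wb.

NΦ_B ≈ 0.463 Wb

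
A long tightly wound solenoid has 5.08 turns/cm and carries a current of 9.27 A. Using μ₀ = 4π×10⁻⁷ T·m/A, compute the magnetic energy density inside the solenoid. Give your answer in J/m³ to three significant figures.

B = μ₀nI = (4π×10⁻⁷)(508)(9.27) = 5.918×10^-3 T.
u = B²/(2μ₀) = (5.918×10^-3)²/(2×4π×10⁻⁷) = 13.93 J/m³.

u ≈ 13.9 J/m³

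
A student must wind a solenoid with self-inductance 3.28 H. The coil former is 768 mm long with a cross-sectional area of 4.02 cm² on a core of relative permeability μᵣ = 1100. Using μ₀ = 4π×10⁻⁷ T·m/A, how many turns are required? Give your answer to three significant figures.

A = 4.02 cm² = 4.020×10^-4 m².
From L = μ₀μᵣN²A/ℓ, N = √(Lℓ / (μ₀μᵣA)).
N = √[(3.28)(0.768) / ((4π×10⁻⁷)(1100)×4.020×10^-4)] = √(4.533×10^6) ≈ 2129.1.

N ≈ 2130 turns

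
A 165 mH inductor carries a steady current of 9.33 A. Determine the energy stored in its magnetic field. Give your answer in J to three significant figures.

Stored magnetic energy: U = ½LI².
U = ½(0.165 H)(9.33 A)² = 7.182 J.

U ≈ 7.18 J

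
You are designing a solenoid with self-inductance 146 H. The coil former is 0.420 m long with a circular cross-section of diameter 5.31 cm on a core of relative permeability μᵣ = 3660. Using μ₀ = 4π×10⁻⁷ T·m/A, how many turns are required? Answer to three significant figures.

N ≈ 2450 turns

A = π(d/2)² = π(2.655×10^-2 m)² = 2.2145×10^-3 m².
From L = μ₀μᵣN²A/ℓ, N = √(Lℓ / (μ₀μᵣA)).
N = √[(146)(0.42) / ((4π×10⁻⁷)(3660)×2.2145×10^-3)] = √(6.020×10^6) ≈ 2453.7.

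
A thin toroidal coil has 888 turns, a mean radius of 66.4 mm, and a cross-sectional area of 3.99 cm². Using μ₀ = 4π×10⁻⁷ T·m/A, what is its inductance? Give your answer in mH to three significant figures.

For a thin toroid, L = μ₀N²A/(2πR).
L = (4π×10⁻⁷)(888)²(3.990×10^-4) / (2π×6.640×10^-2 m) = 9.477×10^-4 H.

L ≈ 0.948 mH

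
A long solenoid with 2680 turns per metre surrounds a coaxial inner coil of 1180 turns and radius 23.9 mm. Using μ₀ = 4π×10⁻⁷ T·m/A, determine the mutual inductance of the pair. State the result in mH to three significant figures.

M ≈ 7.13 mH

The outer solenoid produces a uniform field B₁ = μ₀n₁I₁ across the inner coil,
so the flux linkage is N₂Φ = N₂B₁A₂ = μ₀n₁N₂A₂·I₁, giving M = μ₀n₁N₂A₂.
A₂ = πr² = π(2.390×10^-2 m)² = 1.7945×10^-3 m².
M = (4π×10⁻⁷)(2680)(1180)(1.7945×10^-3) = 7.131×10^-3 H.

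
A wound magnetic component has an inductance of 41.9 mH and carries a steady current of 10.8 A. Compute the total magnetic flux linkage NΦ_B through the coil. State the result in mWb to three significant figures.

From L = NΦ_B/I, the flux linkage is NΦ_B = LI.
NΦ_B = (4.190×10^-2 H)(10.8 A) = 0.4525 Wb.

NΦ_B ≈ 453 mWb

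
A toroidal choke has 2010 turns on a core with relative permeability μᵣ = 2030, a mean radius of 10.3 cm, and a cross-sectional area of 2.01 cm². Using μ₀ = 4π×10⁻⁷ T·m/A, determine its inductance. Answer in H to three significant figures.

For a thin toroid, L = μ₀μᵣN²A/(2πR).
L = (4π×10⁻⁷)(2030)(2010)²(2.010×10^-4) / (2π×0.103 m) = 3.201 H.

L ≈ 3.20 H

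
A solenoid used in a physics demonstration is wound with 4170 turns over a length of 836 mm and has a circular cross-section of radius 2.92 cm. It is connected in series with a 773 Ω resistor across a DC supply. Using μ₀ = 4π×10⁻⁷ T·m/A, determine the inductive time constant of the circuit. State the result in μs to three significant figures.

A = πr² = π(2.920×10^-2 m)² = 2.679×10^-3 m².
L = μ₀N²A/ℓ = (4π×10⁻⁷)(4170)²(2.679×10^-3)/(0.836) = 7.002×10^-2 H.
τ = L/R = (7.002×10^-2)/(773) = 9.058×10^-5 s.

τ ≈ 90.6 μs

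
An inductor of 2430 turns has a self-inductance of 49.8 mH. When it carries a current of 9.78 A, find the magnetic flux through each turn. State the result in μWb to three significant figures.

Φ_B ≈ 200 μWb

From L = NΦ_B/I, the flux per turn is Φ_B = LI/N.
Φ_B = (4.980×10^-2 H)(9.78 A)/2430 = 2.004×10^-4 Wb.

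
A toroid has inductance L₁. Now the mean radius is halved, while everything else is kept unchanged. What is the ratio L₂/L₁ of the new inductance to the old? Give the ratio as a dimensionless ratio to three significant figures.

L₂/L₁ = 2.00

For a toroid, L ∝ μᵣN²A/R.
L₂/L₁ = (0.5)^-1 = 2.00.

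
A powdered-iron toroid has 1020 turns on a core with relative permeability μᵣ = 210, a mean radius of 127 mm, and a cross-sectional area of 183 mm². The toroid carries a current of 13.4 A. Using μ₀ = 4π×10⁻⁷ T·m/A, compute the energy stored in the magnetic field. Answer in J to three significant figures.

U ≈ 5.65 J

L = μ₀μᵣN²A/(2πR) = (4π×10⁻⁷)(210)(1020)²(1.830×10^-4)/(2π×0.127) = 6.296×10^-2 H.
U = ½LI² = ½(6.296×10^-2)(13.4)² = 5.653 J.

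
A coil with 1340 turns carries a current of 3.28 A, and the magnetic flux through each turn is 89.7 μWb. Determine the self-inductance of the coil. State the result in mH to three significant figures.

Self-inductance is defined by L = NΦ_B/I (flux linkage over current).
L = (1340)(8.970×10^-5 Wb)/(3.28 A) = 3.6646×10^-2 H.

L ≈ 36.6 mH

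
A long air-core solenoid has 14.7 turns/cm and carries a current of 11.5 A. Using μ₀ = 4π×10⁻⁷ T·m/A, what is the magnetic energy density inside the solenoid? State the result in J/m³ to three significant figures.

B = μ₀nI = (4π×10⁻⁷)(1.470×10^3)(11.5) = 2.124×10^-2 T.
u = B²/(2μ₀) = (2.124×10^-2)²/(2×4π×10⁻⁷) = 179.6 J/m³.

u ≈ 180 J/m³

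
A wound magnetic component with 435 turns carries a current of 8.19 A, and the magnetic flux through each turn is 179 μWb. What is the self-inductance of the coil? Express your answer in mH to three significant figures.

Self-inductance is defined by L = NΦ_B/I (flux linkage over current).
L = (435)(1.790×10^-4 Wb)/(8.19 A) = 9.507×10^-3 H.

L ≈ 9.51 mH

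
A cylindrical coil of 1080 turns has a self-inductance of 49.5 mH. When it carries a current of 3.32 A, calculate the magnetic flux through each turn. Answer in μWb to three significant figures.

Φ_B ≈ 152 μWb

From L = NΦ_B/I, the flux per turn is Φ_B = LI/N.
Φ_B = (4.950×10^-2 H)(3.32 A)/1080 = 1.522×10^-4 Wb.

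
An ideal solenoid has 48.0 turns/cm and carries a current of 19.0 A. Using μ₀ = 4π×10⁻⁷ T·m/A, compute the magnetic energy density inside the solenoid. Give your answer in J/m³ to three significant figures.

B = μ₀nI = (4π×10⁻⁷)(4.800×10^3)(19.0) = 0.1146 T.
u = B²/(2μ₀) = (0.1146)²/(2×4π×10⁻⁷) = 5.226×10^3 J/m³.

u ≈ 5230 J/m³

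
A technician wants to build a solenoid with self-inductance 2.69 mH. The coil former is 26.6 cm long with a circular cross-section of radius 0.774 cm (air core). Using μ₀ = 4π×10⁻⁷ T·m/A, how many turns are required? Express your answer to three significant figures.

N ≈ 1740 turns

A = πr² = π(7.740×10^-3 m)² = 1.882×10^-4 m².
From L = μ₀N²A/ℓ, N = √(Lℓ / (μ₀A)).
N = √[(2.690×10^-3)(0.266) / ((4π×10⁻⁷)×1.882×10^-4)] = √(3.025×10^6) ≈ 1739.4.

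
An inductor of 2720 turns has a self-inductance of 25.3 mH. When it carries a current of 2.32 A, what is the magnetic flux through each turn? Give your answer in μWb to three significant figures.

From L = NΦ_B/I, the flux per turn is Φ_B = LI/N.
Φ_B = (2.530×10^-2 H)(2.32 A)/2720 = 2.158×10^-5 Wb.

Φ_B ≈ 21.6 μWb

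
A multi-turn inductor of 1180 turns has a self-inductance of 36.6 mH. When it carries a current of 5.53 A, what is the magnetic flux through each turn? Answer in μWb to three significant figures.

Φ_B ≈ 172 μWb

From L = NΦ_B/I, the flux per turn is Φ_B = LI/N.
Φ_B = (3.660×10^-2 H)(5.53 A)/1180 = 1.715×10^-4 Wb.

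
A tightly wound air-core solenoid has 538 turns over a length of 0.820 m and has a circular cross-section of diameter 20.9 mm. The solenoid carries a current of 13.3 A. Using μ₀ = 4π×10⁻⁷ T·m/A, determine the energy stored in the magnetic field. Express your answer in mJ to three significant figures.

U ≈ 13.5 mJ

A = π(d/2)² = π(1.045×10^-2 m)² = 3.431×10^-4 m².
L = μ₀N²A/ℓ = (4π×10⁻⁷)(538)²(3.431×10^-4)/(0.82) = 1.522×10^-4 H.
U = ½LI² = ½(1.522×10^-4)(13.3)² = 1.346×10^-2 J.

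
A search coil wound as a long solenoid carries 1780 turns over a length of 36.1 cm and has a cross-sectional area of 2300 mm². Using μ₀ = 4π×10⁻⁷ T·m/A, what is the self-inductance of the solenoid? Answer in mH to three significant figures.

L ≈ 25.4 mH

A = 2300 mm² = 2.300×10^-3 m².
For a long solenoid, L = μ₀N²A/ℓ.
L = (4π×10⁻⁷)(1780)²(2.300×10^-3)/(0.361 m) = 2.537×10^-2 H.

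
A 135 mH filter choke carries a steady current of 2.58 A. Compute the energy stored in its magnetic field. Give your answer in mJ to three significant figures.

U ≈ 449 mJ

Stored magnetic energy: U = ½LI².
U = ½(0.135 H)(2.58 A)² = 0.4493 J.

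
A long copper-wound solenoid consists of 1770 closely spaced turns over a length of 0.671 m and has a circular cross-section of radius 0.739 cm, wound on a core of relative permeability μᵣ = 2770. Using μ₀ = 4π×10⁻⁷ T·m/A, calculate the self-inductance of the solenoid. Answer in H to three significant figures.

L ≈ 2.79 H

A = πr² = π(7.390×10^-3 m)² = 1.716×10^-4 m².
For a long solenoid, L = μ₀μᵣN²A/ℓ.
L = (4π×10⁻⁷)(2770)(1770)²(1.716×10^-4)/(0.671 m) = 2.788 H.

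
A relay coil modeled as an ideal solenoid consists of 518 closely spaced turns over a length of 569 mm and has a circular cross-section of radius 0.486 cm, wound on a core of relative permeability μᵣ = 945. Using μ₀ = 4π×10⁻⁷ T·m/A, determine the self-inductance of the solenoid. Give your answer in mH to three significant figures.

A = πr² = π(4.860×10^-3 m)² = 7.420×10^-5 m².
For a long solenoid, L = μ₀μᵣN²A/ℓ.
L = (4π×10⁻⁷)(945)(518)²(7.420×10^-5)/(0.569 m) = 4.155×10^-2 H.

L ≈ 41.6 mH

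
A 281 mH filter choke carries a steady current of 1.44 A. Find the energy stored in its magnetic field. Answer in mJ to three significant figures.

U ≈ 291 mJ

Stored magnetic energy: U = ½LI².
U = ½(0.281 H)(1.44 A)² = 0.2913 J.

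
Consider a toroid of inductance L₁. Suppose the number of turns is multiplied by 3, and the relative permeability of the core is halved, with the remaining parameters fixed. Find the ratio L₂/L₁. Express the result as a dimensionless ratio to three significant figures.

For a toroid, L ∝ μᵣN²A/R.
L₂/L₁ = (3)^2 × (0.5) = 4.50.

L₂/L₁ = 4.50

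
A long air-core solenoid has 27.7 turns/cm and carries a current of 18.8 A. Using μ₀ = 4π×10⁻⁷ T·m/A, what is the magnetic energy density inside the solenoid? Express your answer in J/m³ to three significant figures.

u ≈ 1700 J/m³

B = μ₀nI = (4π×10⁻⁷)(2.770×10^3)(18.8) = 6.544×10^-2 T.
u = B²/(2μ₀) = (6.544×10^-2)²/(2×4π×10⁻⁷) = 1.704×10^3 J/m³.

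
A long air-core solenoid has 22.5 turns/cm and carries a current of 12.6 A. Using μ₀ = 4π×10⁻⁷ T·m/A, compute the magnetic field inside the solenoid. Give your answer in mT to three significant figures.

Inside a long solenoid, B = μ₀nI.
B = (4π×10⁻⁷)(2.250×10^3 m⁻¹)(12.6 A) = 3.563×10^-2 T.

B ≈ 35.6 mT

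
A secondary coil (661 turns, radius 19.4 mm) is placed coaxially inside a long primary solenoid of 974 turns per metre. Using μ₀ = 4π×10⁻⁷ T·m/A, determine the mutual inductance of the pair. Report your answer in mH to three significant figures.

The outer solenoid produces a uniform field B₁ = μ₀n₁I₁ across the inner coil,
so the flux linkage is N₂Φ = N₂B₁A₂ = μ₀n₁N₂A₂·I₁, giving M = μ₀n₁N₂A₂.
A₂ = πr² = π(1.940×10^-2 m)² = 1.182×10^-3 m².
M = (4π×10⁻⁷)(974)(661)(1.182×10^-3) = 9.566×10^-4 H.

M ≈ 0.957 mH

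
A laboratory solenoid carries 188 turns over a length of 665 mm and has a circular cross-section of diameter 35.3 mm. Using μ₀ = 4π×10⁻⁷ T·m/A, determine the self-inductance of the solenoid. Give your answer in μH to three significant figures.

A = π(d/2)² = π(1.765×10^-2 m)² = 9.787×10^-4 m².
For a long solenoid, L = μ₀N²A/ℓ.
L = (4π×10⁻⁷)(188)²(9.787×10^-4)/(0.665 m) = 6.536×10^-5 H.

L ≈ 65.4 μH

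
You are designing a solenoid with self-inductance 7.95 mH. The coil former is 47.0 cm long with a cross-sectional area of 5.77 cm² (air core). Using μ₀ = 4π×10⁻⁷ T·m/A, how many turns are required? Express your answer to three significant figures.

A = 5.77 cm² = 5.770×10^-4 m².
From L = μ₀N²A/ℓ, N = √(Lℓ / (μ₀A)).
N = √[(7.950×10^-3)(0.47) / ((4π×10⁻⁷)×5.770×10^-4)] = √(5.153×10^6) ≈ 2270.1.

N ≈ 2270 turns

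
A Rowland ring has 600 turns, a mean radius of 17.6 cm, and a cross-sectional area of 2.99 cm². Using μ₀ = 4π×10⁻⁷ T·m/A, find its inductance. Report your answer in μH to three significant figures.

L ≈ 122 μH

For a thin toroid, L = μ₀N²A/(2πR).
L = (4π×10⁻⁷)(600)²(2.990×10^-4) / (2π×0.176 m) = 1.223×10^-4 H.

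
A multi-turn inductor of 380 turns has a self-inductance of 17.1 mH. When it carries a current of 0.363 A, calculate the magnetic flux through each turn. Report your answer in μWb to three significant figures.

Φ_B ≈ 16.3 μWb

From L = NΦ_B/I, the flux per turn is Φ_B = LI/N.
Φ_B = (1.710×10^-2 H)(0.363 A)/380 = 1.633×10^-5 Wb.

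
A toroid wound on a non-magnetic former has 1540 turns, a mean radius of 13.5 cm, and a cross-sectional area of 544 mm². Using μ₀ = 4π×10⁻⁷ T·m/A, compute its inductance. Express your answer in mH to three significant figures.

For a thin toroid, L = μ₀N²A/(2πR).
L = (4π×10⁻⁷)(1540)²(5.440×10^-4) / (2π×0.135 m) = 1.911×10^-3 H.

L ≈ 1.91 mH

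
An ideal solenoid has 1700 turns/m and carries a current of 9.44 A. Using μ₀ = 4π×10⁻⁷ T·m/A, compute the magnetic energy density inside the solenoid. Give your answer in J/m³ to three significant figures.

B = μ₀nI = (4π×10⁻⁷)(1.700×10^3)(9.44) = 2.017×10^-2 T.
u = B²/(2μ₀) = (2.017×10^-2)²/(2×4π×10⁻⁷) = 161.8 J/m³.

u ≈ 162 J/m³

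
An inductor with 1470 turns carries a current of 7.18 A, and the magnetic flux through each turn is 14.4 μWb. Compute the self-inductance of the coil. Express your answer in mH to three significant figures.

Self-inductance is defined by L = NΦ_B/I (flux linkage over current).
L = (1470)(1.440×10^-5 Wb)/(7.18 A) = 2.948×10^-3 H.

L ≈ 2.95 mH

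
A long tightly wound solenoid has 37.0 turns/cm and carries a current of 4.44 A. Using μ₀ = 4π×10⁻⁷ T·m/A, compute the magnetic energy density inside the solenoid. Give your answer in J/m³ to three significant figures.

u ≈ 170 J/m³

B = μ₀nI = (4π×10⁻⁷)(3.700×10^3)(4.44) = 2.064×10^-2 T.
u = B²/(2μ₀) = (2.064×10^-2)²/(2×4π×10⁻⁷) = 169.6 J/m³.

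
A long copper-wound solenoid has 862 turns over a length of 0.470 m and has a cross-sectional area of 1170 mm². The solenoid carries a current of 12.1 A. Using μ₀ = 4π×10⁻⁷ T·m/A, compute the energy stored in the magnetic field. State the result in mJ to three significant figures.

A = 1170 mm² = 1.170×10^-3 m².
L = μ₀N²A/ℓ = (4π×10⁻⁷)(862)²(1.170×10^-3)/(0.47) = 2.324×10^-3 H.
U = ½LI² = ½(2.324×10^-3)(12.1)² = 0.1702 J.

U ≈ 170 mJ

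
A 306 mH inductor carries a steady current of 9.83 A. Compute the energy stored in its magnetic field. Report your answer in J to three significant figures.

Stored magnetic energy: U = ½LI².
U = ½(0.306 H)(9.83 A)² = 14.78 J.

U ≈ 14.8 J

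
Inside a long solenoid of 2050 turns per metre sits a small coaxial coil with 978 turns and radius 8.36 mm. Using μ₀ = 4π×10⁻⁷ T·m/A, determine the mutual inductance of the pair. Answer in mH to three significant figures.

The outer solenoid produces a uniform field B₁ = μ₀n₁I₁ across the inner coil,
so the flux linkage is N₂Φ = N₂B₁A₂ = μ₀n₁N₂A₂·I₁, giving M = μ₀n₁N₂A₂.
A₂ = πr² = π(8.360×10^-3 m)² = 2.196×10^-4 m².
M = (4π×10⁻⁷)(2050)(978)(2.196×10^-4) = 5.532×10^-4 H.

M ≈ 0.553 mH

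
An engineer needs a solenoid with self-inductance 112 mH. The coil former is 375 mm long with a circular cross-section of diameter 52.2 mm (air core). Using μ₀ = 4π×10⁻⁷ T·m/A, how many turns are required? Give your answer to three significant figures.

N ≈ 3950 turns

A = π(d/2)² = π(2.610×10^-2 m)² = 2.140×10^-3 m².
From L = μ₀N²A/ℓ, N = √(Lℓ / (μ₀A)).
N = √[(0.112)(0.375) / ((4π×10⁻⁷)×2.140×10^-3)] = √(1.562×10^7) ≈ 3951.9.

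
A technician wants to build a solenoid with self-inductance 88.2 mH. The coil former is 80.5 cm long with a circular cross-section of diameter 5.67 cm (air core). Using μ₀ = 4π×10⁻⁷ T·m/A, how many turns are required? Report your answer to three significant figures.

A = π(d/2)² = π(2.835×10^-2 m)² = 2.52497×10^-3 m².
From L = μ₀N²A/ℓ, N = √(Lℓ / (μ₀A)).
N = √[(8.820×10^-2)(0.805) / ((4π×10⁻⁷)×2.52497×10^-3)] = √(2.238×10^7) ≈ 4730.4.

N ≈ 4730 turns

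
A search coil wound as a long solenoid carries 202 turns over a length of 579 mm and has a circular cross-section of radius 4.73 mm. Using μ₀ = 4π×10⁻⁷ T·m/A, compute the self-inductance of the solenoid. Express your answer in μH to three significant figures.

L ≈ 6.22 μH

A = πr² = π(4.730×10^-3 m)² = 7.029×10^-5 m².
For a long solenoid, L = μ₀N²A/ℓ.
L = (4π×10⁻⁷)(202)²(7.029×10^-5)/(0.579 m) = 6.2245×10^-6 H.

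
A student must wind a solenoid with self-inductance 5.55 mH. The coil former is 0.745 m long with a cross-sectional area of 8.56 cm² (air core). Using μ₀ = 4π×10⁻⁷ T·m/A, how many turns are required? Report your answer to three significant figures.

N ≈ 1960 turns

A = 8.56 cm² = 8.560×10^-4 m².
From L = μ₀N²A/ℓ, N = √(Lℓ / (μ₀A)).
N = √[(5.550×10^-3)(0.745) / ((4π×10⁻⁷)×8.560×10^-4)] = √(3.844×10^6) ≈ 1960.6.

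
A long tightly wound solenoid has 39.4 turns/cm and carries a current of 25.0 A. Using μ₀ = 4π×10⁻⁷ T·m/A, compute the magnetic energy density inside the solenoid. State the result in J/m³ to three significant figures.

u ≈ 6100 J/m³

B = μ₀nI = (4π×10⁻⁷)(3.940×10^3)(25.0) = 0.1238 T.
u = B²/(2μ₀) = (0.1238)²/(2×4π×10⁻⁷) = 6.096×10^3 J/m³.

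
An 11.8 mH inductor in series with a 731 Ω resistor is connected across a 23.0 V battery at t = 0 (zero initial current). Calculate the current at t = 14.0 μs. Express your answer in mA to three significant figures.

I ≈ 18.2 mA

τ = L/R = 1.180×10^-2/731 = 1.614×10^-5 s; final current I_∞ = ε/R = 23.0/731 = 3.146×10^-2 A.
I(t) = I_∞(1 − e^(−t/τ)) with t/τ = 0.867.
I = (3.146×10^-2)(1 − e^(−0.867)) = 1.8246×10^-2 A.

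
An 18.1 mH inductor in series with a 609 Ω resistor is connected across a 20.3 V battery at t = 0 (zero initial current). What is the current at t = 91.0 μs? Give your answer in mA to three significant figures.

I ≈ 31.8 mA

τ = L/R = 1.810×10^-2/609 = 2.972×10^-5 s; final current I_∞ = ε/R = 20.3/609 = 3.333×10^-2 A.
I(t) = I_∞(1 − e^(−t/τ)) with t/τ = 3.062.
I = (3.333×10^-2)(1 − e^(−3.062)) = 3.177×10^-2 A.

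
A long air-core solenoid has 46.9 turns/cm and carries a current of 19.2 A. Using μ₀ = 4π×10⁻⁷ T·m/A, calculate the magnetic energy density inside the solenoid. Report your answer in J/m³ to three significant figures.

u ≈ 5090 J/m³

B = μ₀nI = (4π×10⁻⁷)(4.690×10^3)(19.2) = 0.1132 T.
u = B²/(2μ₀) = (0.1132)²/(2×4π×10⁻⁷) = 5.0948×10^3 J/m³.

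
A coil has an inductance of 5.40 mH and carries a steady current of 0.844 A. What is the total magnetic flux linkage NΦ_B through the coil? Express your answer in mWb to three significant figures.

NΦ_B ≈ 4.56 mWb

From L = NΦ_B/I, the flux linkage is NΦ_B = LI.
NΦ_B = (5.400×10^-3 H)(0.844 A) = 4.558×10^-3 Wb.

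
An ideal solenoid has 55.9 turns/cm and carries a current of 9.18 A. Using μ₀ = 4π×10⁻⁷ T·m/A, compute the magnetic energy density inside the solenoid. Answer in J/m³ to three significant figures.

B = μ₀nI = (4π×10⁻⁷)(5.590×10^3)(9.18) = 6.449×10^-2 T.
u = B²/(2μ₀) = (6.449×10^-2)²/(2×4π×10⁻⁷) = 1.6546×10^3 J/m³.

u ≈ 1650 J/m³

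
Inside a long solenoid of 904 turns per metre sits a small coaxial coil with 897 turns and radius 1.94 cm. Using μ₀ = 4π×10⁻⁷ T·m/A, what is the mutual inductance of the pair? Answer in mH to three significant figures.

M ≈ 1.20 mH

The outer solenoid produces a uniform field B₁ = μ₀n₁I₁ across the inner coil,
so the flux linkage is N₂Φ = N₂B₁A₂ = μ₀n₁N₂A₂·I₁, giving M = μ₀n₁N₂A₂.
A₂ = πr² = π(1.940×10^-2 m)² = 1.182×10^-3 m².
M = (4π×10⁻⁷)(904)(897)(1.182×10^-3) = 1.2048×10^-3 H.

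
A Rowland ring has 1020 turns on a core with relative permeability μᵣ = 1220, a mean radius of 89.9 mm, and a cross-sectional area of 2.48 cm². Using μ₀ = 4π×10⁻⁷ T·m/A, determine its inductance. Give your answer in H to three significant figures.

L ≈ 0.700 H

For a thin toroid, L = μ₀μᵣN²A/(2πR).
L = (4π×10⁻⁷)(1220)(1020)²(2.480×10^-4) / (2π×8.990×10^-2 m) = 0.7003 H.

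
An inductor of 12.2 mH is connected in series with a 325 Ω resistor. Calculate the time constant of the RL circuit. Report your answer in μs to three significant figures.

τ = L/R = (1.220×10^-2 H)/(325 Ω) = 3.754×10^-5 s.

τ ≈ 37.5 μs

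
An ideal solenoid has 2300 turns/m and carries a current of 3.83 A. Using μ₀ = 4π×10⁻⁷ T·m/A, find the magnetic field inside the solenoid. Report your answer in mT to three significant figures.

Inside a long solenoid, B = μ₀nI.
B = (4π×10⁻⁷)(2.300×10^3 m⁻¹)(3.83 A) = 1.107×10^-2 T.

B ≈ 11.1 mT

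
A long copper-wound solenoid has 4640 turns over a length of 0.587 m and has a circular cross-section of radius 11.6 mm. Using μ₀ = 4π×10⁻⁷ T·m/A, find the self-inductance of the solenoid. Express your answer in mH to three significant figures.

A = πr² = π(1.160×10^-2 m)² = 4.227×10^-4 m².
For a long solenoid, L = μ₀N²A/ℓ.
L = (4π×10⁻⁷)(4640)²(4.227×10^-4)/(0.587 m) = 1.948×10^-2 H.

L ≈ 19.5 mH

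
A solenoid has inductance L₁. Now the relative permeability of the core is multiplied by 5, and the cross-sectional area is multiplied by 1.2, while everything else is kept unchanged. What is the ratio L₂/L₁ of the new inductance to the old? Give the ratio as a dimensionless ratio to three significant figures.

L₂/L₁ = 6.00

For a solenoid, L ∝ μᵣN²A/ℓ.
L₂/L₁ = (5) × (1.2) = 6.00.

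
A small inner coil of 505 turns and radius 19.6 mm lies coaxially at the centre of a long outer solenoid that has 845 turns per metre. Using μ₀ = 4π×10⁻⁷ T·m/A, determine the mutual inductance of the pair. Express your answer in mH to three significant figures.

M ≈ 0.647 mH

The outer solenoid produces a uniform field B₁ = μ₀n₁I₁ across the inner coil,
so the flux linkage is N₂Φ = N₂B₁A₂ = μ₀n₁N₂A₂·I₁, giving M = μ₀n₁N₂A₂.
A₂ = πr² = π(1.960×10^-2 m)² = 1.207×10^-3 m².
M = (4π×10⁻⁷)(845)(505)(1.207×10^-3) = 6.472×10^-4 H.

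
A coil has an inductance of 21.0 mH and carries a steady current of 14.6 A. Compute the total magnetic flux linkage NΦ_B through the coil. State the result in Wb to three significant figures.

NΦ_B ≈ 0.307 Wb

From L = NΦ_B/I, the flux linkage is NΦ_B = LI.
NΦ_B = (2.100×10^-2 H)(14.6 A) = 0.3066 Wb.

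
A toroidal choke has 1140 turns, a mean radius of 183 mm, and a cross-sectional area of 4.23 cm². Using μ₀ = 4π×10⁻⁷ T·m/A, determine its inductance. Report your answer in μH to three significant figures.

L ≈ 601 μH

For a thin toroid, L = μ₀N²A/(2πR).
L = (4π×10⁻⁷)(1140)²(4.230×10^-4) / (2π×0.183 m) = 6.008×10^-4 H.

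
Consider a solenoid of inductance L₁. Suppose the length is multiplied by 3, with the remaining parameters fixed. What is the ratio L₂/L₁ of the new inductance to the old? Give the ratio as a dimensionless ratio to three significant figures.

L₂/L₁ = 0.333

For a solenoid, L ∝ μᵣN²A/ℓ.
L₂/L₁ = (3)^-1 = 0.333.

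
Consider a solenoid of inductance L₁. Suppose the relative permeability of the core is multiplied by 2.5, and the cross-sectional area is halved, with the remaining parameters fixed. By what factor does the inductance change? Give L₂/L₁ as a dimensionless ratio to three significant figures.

For a solenoid, L ∝ μᵣN²A/ℓ.
L₂/L₁ = (2.5) × (0.5) = 1.25.

L₂/L₁ = 1.25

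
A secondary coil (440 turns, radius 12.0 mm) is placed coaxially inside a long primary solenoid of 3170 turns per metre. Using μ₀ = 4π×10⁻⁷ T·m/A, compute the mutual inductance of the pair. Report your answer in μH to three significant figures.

The outer solenoid produces a uniform field B₁ = μ₀n₁I₁ across the inner coil,
so the flux linkage is N₂Φ = N₂B₁A₂ = μ₀n₁N₂A₂·I₁, giving M = μ₀n₁N₂A₂.
A₂ = πr² = π(1.200×10^-2 m)² = 4.524×10^-4 m².
M = (4π×10⁻⁷)(3170)(440)(4.524×10^-4) = 7.929×10^-4 H.

M ≈ 793 μH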